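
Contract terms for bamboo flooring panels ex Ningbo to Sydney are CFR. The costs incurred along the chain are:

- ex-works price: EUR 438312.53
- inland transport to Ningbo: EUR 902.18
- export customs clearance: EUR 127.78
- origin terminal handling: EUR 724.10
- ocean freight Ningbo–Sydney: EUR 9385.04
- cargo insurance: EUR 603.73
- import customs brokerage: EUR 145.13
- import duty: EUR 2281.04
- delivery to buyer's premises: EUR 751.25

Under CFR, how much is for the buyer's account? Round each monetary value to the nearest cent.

Buyer's account: EUR 3781.15

CFR: the seller pays costs through ocean freight to the destination port, but not insurance.
Seller's account: goods 438312.53 + inland to port 902.18 + export clearance 127.78 + origin terminal 724.10 + freight 9385.04 = 449451.63
Buyer's account: insurance 603.73 + brokerage 145.13 + duty 2281.04 + delivery 751.25 = 3781.15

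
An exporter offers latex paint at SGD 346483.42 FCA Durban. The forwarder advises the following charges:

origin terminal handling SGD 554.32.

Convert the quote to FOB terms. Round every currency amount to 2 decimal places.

From FCA to FOB, the seller additionally bears: origin terminal.
FOB price = 346483.42 + 554.32 = 347037.74

FOB price: SGD 347037.74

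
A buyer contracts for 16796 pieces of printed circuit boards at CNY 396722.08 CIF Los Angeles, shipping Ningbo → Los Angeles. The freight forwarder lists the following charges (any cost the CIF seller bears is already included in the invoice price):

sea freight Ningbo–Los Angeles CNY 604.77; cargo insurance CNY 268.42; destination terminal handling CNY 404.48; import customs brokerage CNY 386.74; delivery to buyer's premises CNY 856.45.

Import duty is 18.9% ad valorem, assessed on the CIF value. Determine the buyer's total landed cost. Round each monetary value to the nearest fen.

CIF: the seller pays costs through ocean freight and marine insurance to the destination port.
Already in the invoice (seller's account under CIF): freight, insurance — exclude.
The CIF price already equals the CIF value: 396722.08
Import duty = 396722.08 × 18.9% = 74980.47
Buyer bears: destination terminal 404.48 + brokerage 386.74 + delivery 856.45 + duty 74980.47 = 76628.14
Landed cost = invoice 396722.08 + 76628.14 = 473350.22

Total landed cost: CNY 473350.22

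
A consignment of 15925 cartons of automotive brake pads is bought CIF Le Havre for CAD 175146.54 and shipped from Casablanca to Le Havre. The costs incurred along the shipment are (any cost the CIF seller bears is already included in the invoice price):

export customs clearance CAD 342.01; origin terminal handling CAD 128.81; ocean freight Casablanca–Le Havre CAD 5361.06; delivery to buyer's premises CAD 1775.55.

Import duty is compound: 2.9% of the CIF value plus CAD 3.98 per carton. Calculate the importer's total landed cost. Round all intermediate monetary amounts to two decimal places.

Total landed cost: CAD 245382.84

CIF: the seller pays costs through ocean freight and marine insurance to the destination port.
Already in the invoice (seller's account under CIF): export clearance, origin terminal, freight — exclude.
The CIF price already equals the CIF value: 175146.54
Ad valorem component: 175146.54 × 2.9% = 5079.25
Specific component: 15925 × 3.98 = 63381.50
Import duty = 5079.25 + 63381.50 = 68460.75
Buyer bears: delivery 1775.55 + duty 68460.75 = 70236.30
Landed cost = invoice 175146.54 + 70236.30 = 245382.84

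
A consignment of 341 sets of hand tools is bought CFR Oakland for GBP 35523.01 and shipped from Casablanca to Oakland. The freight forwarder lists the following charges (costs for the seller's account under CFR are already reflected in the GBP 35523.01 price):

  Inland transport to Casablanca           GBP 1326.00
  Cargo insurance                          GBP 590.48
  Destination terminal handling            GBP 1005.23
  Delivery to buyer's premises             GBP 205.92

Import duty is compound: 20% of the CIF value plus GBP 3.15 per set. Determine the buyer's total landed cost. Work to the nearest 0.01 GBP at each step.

CFR: the seller pays costs through ocean freight to the destination port, but not insurance.
Already in the invoice (seller's account under CFR): inland to port — exclude.
CIF value = CFR price + insurance = 35523.01 + 590.48 = 36113.49
Ad valorem component: 36113.49 × 20% = 7222.70
Specific component: 341 × 3.15 = 1074.15
Import duty = 7222.70 + 1074.15 = 8296.85
Buyer bears: insurance 590.48 + destination terminal 1005.23 + delivery 205.92 + duty 8296.85 = 10098.48
Landed cost = invoice 35523.01 + 10098.48 = 45621.49

Total landed cost: GBP 45621.49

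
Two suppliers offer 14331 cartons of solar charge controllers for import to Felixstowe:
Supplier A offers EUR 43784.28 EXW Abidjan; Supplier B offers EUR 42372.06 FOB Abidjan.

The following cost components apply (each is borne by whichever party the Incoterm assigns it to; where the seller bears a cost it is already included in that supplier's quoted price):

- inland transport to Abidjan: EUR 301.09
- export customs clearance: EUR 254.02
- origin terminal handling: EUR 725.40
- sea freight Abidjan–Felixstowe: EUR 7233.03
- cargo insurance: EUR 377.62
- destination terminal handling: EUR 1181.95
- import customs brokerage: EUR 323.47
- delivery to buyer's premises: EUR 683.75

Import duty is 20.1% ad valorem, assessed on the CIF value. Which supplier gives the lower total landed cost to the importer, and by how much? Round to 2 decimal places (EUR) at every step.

Supplier A (EXW):
CIF value = EXW price + inland to port + export clearance + origin terminal + freight + insurance = 43784.28 + 301.09 + 254.02 + 725.40 + 7233.03 + 377.62 = 52675.44
Import duty = 52675.44 × 20.1% = 10587.76
Buyer bears (A): 301.09 + 254.02 + 725.40 + 7233.03 + 377.62 + 1181.95 + 323.47 + 683.75 = 11080.33
Landed cost (A) = invoice 43784.28 + 11080.33 + duty 10587.76 = 65452.37
Supplier B (FOB):
CIF value = FOB price + freight + insurance = 42372.06 + 7233.03 + 377.62 = 49982.71
Import duty = 49982.71 × 20.1% = 10046.52
Buyer bears (B): 7233.03 + 377.62 + 1181.95 + 323.47 + 683.75 = 9799.82
Landed cost (B) = invoice 42372.06 + 9799.82 + duty 10046.52 = 62218.40
Difference = |65452.37 − 62218.40| = 3233.97

Supplier B is cheaper by EUR 3233.97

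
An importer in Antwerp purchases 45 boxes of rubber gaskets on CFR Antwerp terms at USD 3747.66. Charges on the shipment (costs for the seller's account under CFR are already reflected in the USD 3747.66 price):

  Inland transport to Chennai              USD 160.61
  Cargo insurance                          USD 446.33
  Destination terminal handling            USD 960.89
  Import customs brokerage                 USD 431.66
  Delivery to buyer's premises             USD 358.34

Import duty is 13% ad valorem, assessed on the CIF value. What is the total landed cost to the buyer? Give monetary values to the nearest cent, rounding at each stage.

CFR: the seller pays costs through ocean freight to the destination port, but not insurance.
Already in the invoice (seller's account under CFR): inland to port — exclude.
CIF value = CFR price + insurance = 3747.66 + 446.33 = 4193.99
Import duty = 4193.99 × 13% = 545.22
Buyer bears: insurance 446.33 + destination terminal 960.89 + brokerage 431.66 + delivery 358.34 + duty 545.22 = 2742.44
Landed cost = invoice 3747.66 + 2742.44 = 6490.10

Total landed cost: USD 6490.10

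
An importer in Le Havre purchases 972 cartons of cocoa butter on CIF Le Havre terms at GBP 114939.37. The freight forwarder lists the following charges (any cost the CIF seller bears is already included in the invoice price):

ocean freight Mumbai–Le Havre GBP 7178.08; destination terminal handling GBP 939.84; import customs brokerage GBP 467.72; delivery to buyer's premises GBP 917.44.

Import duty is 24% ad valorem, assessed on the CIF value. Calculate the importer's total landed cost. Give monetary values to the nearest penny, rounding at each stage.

CIF: the seller pays costs through ocean freight and marine insurance to the destination port.
Already in the invoice (seller's account under CIF): freight — exclude.
The CIF price already equals the CIF value: 114939.37
Import duty = 114939.37 × 24% = 27585.45
Buyer bears: destination terminal 939.84 + brokerage 467.72 + delivery 917.44 + duty 27585.45 = 29910.45
Landed cost = invoice 114939.37 + 29910.45 = 144849.82

Total landed cost: GBP 144849.82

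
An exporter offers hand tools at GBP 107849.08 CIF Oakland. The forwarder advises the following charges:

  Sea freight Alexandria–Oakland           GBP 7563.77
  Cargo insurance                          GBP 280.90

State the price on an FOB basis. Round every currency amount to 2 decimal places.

From CIF to FOB, the seller no longer bears: freight, insurance.
FOB price = 107849.08 − 7563.77 − 280.90 = 100004.41

FOB price: GBP 100004.41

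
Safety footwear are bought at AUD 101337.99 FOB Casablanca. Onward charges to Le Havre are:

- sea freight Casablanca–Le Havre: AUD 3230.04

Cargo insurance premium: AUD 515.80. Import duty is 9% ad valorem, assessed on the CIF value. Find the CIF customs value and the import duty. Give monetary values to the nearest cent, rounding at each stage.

CIF value: AUD 105083.83; import duty: AUD 9457.54

CIF = FOB price + freight + insurance
CIF = 101337.99 + 3230.04 + 515.80 = 105083.83
Import duty = 105083.83 × 9% = 9457.54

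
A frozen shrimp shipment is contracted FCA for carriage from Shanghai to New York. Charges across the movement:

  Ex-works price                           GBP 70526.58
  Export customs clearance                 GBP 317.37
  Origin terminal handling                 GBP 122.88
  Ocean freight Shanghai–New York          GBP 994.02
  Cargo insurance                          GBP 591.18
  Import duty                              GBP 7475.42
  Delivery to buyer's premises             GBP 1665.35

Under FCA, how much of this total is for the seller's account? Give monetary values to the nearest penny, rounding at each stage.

Seller's account: GBP 70843.95

FCA: the seller delivers export-cleared goods to the carrier; the buyer bears costs from that point.
Seller's account: goods 70526.58 + export clearance 317.37 = 70843.95
Buyer's account: origin terminal 122.88 + freight 994.02 + insurance 591.18 + duty 7475.42 + delivery 1665.35 = 10848.85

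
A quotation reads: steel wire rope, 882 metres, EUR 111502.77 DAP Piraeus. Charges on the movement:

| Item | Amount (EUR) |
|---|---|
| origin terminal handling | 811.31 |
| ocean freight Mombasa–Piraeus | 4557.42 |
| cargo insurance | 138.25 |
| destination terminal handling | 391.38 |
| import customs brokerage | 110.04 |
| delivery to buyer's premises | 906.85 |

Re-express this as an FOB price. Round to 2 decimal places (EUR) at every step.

Not relevant to the conversion: origin terminal — on the seller under both DAP and FOB; already in the DAP price and stays in the FOB price. brokerage — on the buyer under both terms; not part of either seller's price.
From DAP to FOB, the seller no longer bears: freight, insurance, destination terminal, delivery.
FOB price = 111502.77 − 4557.42 − 138.25 − 391.38 − 906.85 = 105508.87

FOB price: EUR 105508.87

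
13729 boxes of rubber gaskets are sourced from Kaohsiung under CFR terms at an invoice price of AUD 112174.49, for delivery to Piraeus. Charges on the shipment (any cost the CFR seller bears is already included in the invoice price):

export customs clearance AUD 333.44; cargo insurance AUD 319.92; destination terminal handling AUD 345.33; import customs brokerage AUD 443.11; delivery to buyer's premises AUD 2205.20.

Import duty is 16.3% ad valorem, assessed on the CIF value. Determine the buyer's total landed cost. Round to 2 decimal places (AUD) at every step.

Total landed cost: AUD 133824.64

CFR: the seller pays costs through ocean freight to the destination port, but not insurance.
Already in the invoice (seller's account under CFR): export clearance — exclude.
CIF value = CFR price + insurance = 112174.49 + 319.92 = 112494.41
Import duty = 112494.41 × 16.3% = 18336.59
Buyer bears: insurance 319.92 + destination terminal 345.33 + brokerage 443.11 + delivery 2205.20 + duty 18336.59 = 21650.15
Landed cost = invoice 112174.49 + 21650.15 = 133824.64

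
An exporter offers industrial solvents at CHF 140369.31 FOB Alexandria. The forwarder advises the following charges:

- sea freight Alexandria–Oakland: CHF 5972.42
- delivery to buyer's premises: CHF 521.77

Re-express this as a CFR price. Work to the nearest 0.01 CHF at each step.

CFR price: CHF 146341.73

Not relevant to the conversion: delivery — on the buyer under both terms; not part of either seller's price.
From FOB to CFR, the seller additionally bears: freight.
CFR price = 140369.31 + 5972.42 = 146341.73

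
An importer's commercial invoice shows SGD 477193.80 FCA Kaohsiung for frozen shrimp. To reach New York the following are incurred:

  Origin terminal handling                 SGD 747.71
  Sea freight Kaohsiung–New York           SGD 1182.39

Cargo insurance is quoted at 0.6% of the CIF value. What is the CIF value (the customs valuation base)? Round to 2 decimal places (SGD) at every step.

CIF value: SGD 482016.00

Let C be the CIF value. C = FCA price + pre-shipment costs + freight + 0.6% × C
C − 0.6% × C = 477193.80 + 747.71 + 1182.39
0.994 × C = 479123.90
C = 479123.90 / 0.994 = 482016.00
Insurance premium = 0.6% × 482016.00 = 2892.10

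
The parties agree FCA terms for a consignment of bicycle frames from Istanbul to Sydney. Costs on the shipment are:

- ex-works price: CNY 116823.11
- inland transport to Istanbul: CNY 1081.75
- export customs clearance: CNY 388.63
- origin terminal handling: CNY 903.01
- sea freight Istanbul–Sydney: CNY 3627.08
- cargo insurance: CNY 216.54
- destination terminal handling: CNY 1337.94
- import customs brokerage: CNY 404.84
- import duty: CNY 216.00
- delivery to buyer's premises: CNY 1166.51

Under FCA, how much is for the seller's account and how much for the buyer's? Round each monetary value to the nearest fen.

FCA: the seller delivers export-cleared goods to the carrier; the buyer bears costs from that point.
Seller's account: goods 116823.11 + inland to port 1081.75 + export clearance 388.63 = 118293.49
Buyer's account: origin terminal 903.01 + freight 3627.08 + insurance 216.54 + destination terminal 1337.94 + brokerage 404.84 + duty 216.00 + delivery 1166.51 = 7871.92

Seller: CNY 118293.49; buyer: CNY 7871.92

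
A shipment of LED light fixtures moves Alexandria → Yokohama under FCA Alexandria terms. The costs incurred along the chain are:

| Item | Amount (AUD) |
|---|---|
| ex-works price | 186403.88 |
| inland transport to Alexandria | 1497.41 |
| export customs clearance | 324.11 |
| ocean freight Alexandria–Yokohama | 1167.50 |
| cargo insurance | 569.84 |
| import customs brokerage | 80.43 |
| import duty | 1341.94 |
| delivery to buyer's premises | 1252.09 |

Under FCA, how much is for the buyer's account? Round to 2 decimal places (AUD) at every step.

FCA: the seller delivers export-cleared goods to the carrier; the buyer bears costs from that point.
Seller's account: goods 186403.88 + inland to port 1497.41 + export clearance 324.11 = 188225.40
Buyer's account: freight 1167.50 + insurance 569.84 + brokerage 80.43 + duty 1341.94 + delivery 1252.09 = 4411.80

Buyer's account: AUD 4411.80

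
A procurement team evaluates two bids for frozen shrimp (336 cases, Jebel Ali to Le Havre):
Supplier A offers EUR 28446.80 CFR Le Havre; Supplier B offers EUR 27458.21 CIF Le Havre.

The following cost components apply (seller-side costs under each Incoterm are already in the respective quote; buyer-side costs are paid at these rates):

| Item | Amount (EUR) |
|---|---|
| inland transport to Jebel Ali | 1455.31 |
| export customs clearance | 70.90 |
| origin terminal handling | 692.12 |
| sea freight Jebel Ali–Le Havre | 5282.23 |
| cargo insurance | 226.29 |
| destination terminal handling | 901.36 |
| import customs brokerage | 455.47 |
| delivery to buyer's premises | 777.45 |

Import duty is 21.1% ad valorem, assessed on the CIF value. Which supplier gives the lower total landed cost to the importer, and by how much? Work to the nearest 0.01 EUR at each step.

Supplier B is cheaper by EUR 1471.22

Supplier A (CFR):
CIF value = CFR price + insurance = 28446.80 + 226.29 = 28673.09
Import duty = 28673.09 × 21.1% = 6050.02
Buyer bears (A): 226.29 + 901.36 + 455.47 + 777.45 = 2360.57
Landed cost (A) = invoice 28446.80 + 2360.57 + duty 6050.02 = 36857.39
Supplier B (CIF):
The CIF price already equals the CIF value: 27458.21
Import duty = 27458.21 × 21.1% = 5793.68
Buyer bears (B): 901.36 + 455.47 + 777.45 = 2134.28
Landed cost (B) = invoice 27458.21 + 2134.28 + duty 5793.68 = 35386.17
Difference = |36857.39 − 35386.17| = 1471.22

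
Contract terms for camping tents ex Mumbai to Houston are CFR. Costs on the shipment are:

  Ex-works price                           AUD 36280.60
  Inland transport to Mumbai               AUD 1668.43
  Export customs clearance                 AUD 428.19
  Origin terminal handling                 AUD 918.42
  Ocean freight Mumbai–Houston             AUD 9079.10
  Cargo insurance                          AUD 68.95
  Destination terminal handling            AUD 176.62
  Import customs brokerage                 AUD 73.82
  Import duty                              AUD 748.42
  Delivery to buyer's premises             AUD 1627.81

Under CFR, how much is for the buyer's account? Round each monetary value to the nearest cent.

CFR: the seller pays costs through ocean freight to the destination port, but not insurance.
Seller's account: goods 36280.60 + inland to port 1668.43 + export clearance 428.19 + origin terminal 918.42 + freight 9079.10 = 48374.74
Buyer's account: insurance 68.95 + destination terminal 176.62 + brokerage 73.82 + duty 748.42 + delivery 1627.81 = 2695.62

Buyer's account: AUD 2695.62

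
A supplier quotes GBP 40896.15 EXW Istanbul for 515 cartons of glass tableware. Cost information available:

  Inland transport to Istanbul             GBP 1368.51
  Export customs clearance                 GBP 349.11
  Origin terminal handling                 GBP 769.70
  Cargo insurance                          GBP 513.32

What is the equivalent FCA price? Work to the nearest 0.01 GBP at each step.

Not relevant to the conversion: origin terminal, insurance — on the buyer under both terms; not part of either seller's price.
From EXW to FCA, the seller additionally bears: inland to port, export clearance.
FCA price = 40896.15 + 1368.51 + 349.11 = 42613.77

FCA price: GBP 42613.77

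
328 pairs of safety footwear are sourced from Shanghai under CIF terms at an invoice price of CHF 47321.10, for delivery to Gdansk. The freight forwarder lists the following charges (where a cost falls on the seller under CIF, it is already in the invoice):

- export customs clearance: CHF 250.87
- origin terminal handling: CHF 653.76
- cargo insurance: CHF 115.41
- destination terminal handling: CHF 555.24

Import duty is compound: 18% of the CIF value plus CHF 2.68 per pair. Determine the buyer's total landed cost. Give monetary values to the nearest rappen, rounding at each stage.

Total landed cost: CHF 57273.18

CIF: the seller pays costs through ocean freight and marine insurance to the destination port.
Already in the invoice (seller's account under CIF): export clearance, origin terminal, insurance — exclude.
The CIF price already equals the CIF value: 47321.10
Ad valorem component: 47321.10 × 18% = 8517.80
Specific component: 328 × 2.68 = 879.04
Import duty = 8517.80 + 879.04 = 9396.84
Buyer bears: destination terminal 555.24 + duty 9396.84 = 9952.08
Landed cost = invoice 47321.10 + 9952.08 = 57273.18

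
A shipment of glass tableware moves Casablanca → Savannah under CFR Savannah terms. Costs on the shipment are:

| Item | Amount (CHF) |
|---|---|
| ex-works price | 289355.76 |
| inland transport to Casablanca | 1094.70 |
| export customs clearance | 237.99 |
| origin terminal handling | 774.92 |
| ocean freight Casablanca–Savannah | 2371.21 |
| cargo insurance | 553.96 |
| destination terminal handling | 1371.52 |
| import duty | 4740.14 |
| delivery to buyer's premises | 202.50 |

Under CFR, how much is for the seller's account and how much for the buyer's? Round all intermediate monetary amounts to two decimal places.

CFR: the seller pays costs through ocean freight to the destination port, but not insurance.
Seller's account: goods 289355.76 + inland to port 1094.70 + export clearance 237.99 + origin terminal 774.92 + freight 2371.21 = 293834.58
Buyer's account: insurance 553.96 + destination terminal 1371.52 + duty 4740.14 + delivery 202.50 = 6868.12

Seller: CHF 293834.58; buyer: CHF 6868.12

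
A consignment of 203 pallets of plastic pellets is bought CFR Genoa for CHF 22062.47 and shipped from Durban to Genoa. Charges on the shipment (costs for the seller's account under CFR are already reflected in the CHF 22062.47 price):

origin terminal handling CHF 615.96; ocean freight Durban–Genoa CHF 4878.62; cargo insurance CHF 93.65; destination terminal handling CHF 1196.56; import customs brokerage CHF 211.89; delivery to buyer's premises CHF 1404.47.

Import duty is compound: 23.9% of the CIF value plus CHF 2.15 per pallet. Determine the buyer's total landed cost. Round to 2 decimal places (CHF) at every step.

CFR: the seller pays costs through ocean freight to the destination port, but not insurance.
Already in the invoice (seller's account under CFR): origin terminal, freight — exclude.
CIF value = CFR price + insurance = 22062.47 + 93.65 = 22156.12
Ad valorem component: 22156.12 × 23.9% = 5295.31
Specific component: 203 × 2.15 = 436.45
Import duty = 5295.31 + 436.45 = 5731.76
Buyer bears: insurance 93.65 + destination terminal 1196.56 + brokerage 211.89 + delivery 1404.47 + duty 5731.76 = 8638.33
Landed cost = invoice 22062.47 + 8638.33 = 30700.80

Total landed cost: CHF 30700.80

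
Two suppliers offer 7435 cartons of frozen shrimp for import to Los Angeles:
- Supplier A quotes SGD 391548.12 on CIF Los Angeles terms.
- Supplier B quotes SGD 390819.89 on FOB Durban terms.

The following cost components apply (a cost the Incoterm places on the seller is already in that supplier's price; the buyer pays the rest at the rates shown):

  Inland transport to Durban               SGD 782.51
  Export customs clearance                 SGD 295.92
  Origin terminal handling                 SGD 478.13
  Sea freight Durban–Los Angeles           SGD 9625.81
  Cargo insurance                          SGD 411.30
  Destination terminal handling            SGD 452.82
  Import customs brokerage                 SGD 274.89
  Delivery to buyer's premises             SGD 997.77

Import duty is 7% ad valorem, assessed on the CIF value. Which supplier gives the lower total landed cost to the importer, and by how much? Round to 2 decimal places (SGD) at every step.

Supplier A is cheaper by SGD 9960.50

Supplier A (CIF):
The CIF price already equals the CIF value: 391548.12
Import duty = 391548.12 × 7% = 27408.37
Buyer bears (A): 452.82 + 274.89 + 997.77 = 1725.48
Landed cost (A) = invoice 391548.12 + 1725.48 + duty 27408.37 = 420681.97
Supplier B (FOB):
CIF value = FOB price + freight + insurance = 390819.89 + 9625.81 + 411.30 = 400857.00
Import duty = 400857.00 × 7% = 28059.99
Buyer bears (B): 9625.81 + 411.30 + 452.82 + 274.89 + 997.77 = 11762.59
Landed cost (B) = invoice 390819.89 + 11762.59 + duty 28059.99 = 430642.47
Difference = |420681.97 − 430642.47| = 9960.50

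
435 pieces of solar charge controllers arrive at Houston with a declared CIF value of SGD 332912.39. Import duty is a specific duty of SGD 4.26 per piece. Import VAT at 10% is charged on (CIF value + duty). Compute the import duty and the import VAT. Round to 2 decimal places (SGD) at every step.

Import duty: SGD 1853.10; import VAT: SGD 33476.55

Import duty = 435 × 4.26 = 1853.10
VAT base = CIF + duty = 332912.39 + 1853.10 = 334765.49
Import VAT = 334765.49 × 10% = 33476.55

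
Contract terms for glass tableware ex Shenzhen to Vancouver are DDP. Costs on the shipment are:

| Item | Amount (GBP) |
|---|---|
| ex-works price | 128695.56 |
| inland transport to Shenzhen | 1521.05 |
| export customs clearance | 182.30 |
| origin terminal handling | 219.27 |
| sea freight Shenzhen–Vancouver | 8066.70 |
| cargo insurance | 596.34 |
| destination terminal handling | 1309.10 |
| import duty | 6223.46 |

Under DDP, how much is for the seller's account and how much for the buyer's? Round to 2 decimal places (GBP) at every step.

Seller: GBP 146813.78; buyer: GBP 0.00

DDP: the seller bears all costs including import duty.
Seller's account: goods 128695.56 + inland to port 1521.05 + export clearance 182.30 + origin terminal 219.27 + freight 8066.70 + insurance 596.34 + destination terminal 1309.10 + duty 6223.46 = 146813.78
Buyer's account: 0.00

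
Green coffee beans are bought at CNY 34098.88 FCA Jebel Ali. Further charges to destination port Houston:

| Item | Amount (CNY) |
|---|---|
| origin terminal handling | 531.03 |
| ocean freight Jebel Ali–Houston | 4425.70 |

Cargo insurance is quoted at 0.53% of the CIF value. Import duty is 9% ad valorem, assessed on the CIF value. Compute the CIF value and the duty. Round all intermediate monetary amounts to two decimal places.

Let C be the CIF value. C = FCA price + pre-shipment costs + freight + 0.53% × C
C − 0.53% × C = 34098.88 + 531.03 + 4425.70
0.9947 × C = 39055.61
C = 39055.61 / 0.9947 = 39263.71
Insurance premium = 0.53% × 39263.71 = 208.10
Import duty = 39263.71 × 9% = 3533.73

CIF value: CNY 39263.71; import duty: CNY 3533.73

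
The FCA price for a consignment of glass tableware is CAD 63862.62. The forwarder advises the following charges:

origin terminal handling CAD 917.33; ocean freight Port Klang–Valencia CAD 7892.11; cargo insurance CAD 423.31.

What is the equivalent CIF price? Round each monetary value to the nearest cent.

From FCA to CIF, the seller additionally bears: origin terminal, freight, insurance.
CIF price = 63862.62 + 917.33 + 7892.11 + 423.31 = 73095.37

CIF price: CAD 73095.37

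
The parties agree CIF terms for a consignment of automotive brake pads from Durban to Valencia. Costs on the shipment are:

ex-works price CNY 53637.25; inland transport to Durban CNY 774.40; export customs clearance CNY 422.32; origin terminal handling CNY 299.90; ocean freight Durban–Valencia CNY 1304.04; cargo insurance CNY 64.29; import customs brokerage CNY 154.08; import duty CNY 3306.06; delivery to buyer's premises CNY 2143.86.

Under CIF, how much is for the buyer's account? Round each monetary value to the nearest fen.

Buyer's account: CNY 5604.00

CIF: the seller pays costs through ocean freight and marine insurance to the destination port.
Seller's account: goods 53637.25 + inland to port 774.40 + export clearance 422.32 + origin terminal 299.90 + freight 1304.04 + insurance 64.29 = 56502.20
Buyer's account: brokerage 154.08 + duty 3306.06 + delivery 2143.86 = 5604.00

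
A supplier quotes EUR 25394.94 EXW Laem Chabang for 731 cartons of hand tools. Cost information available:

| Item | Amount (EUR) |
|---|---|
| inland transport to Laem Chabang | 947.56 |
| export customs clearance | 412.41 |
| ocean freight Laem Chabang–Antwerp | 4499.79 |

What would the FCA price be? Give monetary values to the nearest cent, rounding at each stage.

FCA price: EUR 26754.91

Not relevant to the conversion: freight — on the buyer under both terms; not part of either seller's price.
From EXW to FCA, the seller additionally bears: inland to port, export clearance.
FCA price = 25394.94 + 947.56 + 412.41 = 26754.91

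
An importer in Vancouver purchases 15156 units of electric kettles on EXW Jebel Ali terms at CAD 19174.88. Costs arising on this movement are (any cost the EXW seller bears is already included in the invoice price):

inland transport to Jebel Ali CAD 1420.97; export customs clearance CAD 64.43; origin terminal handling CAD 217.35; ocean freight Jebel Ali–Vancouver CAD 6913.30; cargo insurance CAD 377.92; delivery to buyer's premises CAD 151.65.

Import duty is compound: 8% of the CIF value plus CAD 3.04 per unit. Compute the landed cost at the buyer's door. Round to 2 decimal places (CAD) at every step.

Total landed cost: CAD 76648.25

EXW: the seller makes goods available at their premises; the buyer bears all onward costs.
CIF value = EXW price + inland to port + export clearance + origin terminal + freight + insurance = 19174.88 + 1420.97 + 64.43 + 217.35 + 6913.30 + 377.92 = 28168.85
Ad valorem component: 28168.85 × 8% = 2253.51
Specific component: 15156 × 3.04 = 46074.24
Import duty = 2253.51 + 46074.24 = 48327.75
Buyer bears: inland to port 1420.97 + export clearance 64.43 + origin terminal 217.35 + freight 6913.30 + insurance 377.92 + delivery 151.65 + duty 48327.75 = 57473.37
Landed cost = invoice 19174.88 + 57473.37 = 76648.25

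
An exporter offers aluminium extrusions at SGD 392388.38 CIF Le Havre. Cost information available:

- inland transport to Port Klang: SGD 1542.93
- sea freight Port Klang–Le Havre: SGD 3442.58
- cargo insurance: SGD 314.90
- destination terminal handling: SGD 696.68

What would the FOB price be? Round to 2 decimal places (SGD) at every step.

FOB price: SGD 388630.90

Not relevant to the conversion: inland to port — on the seller under both CIF and FOB; already in the CIF price and stays in the FOB price. destination terminal — on the buyer under both terms; not part of either seller's price.
From CIF to FOB, the seller no longer bears: freight, insurance.
FOB price = 392388.38 − 3442.58 − 314.90 = 388630.90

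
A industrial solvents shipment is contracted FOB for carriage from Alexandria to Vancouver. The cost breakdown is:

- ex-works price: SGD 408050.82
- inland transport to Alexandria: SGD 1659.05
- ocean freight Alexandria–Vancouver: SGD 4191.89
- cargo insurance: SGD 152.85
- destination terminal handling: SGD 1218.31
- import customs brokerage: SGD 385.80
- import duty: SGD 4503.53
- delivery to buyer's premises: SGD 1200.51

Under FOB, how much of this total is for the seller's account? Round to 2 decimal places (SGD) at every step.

FOB: the seller bears costs until goods are on board at the origin port; the buyer bears freight, insurance and all costs thereafter.
Seller's account: goods 408050.82 + inland to port 1659.05 = 409709.87
Buyer's account: freight 4191.89 + insurance 152.85 + destination terminal 1218.31 + brokerage 385.80 + duty 4503.53 + delivery 1200.51 = 11652.89

Seller's account: SGD 409709.87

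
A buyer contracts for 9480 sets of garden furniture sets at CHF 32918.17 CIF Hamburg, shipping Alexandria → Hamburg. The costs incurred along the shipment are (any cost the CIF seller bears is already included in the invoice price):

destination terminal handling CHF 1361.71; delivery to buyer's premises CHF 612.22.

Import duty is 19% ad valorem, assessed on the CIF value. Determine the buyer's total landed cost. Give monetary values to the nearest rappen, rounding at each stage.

CIF: the seller pays costs through ocean freight and marine insurance to the destination port.
The CIF price already equals the CIF value: 32918.17
Import duty = 32918.17 × 19% = 6254.45
Buyer bears: destination terminal 1361.71 + delivery 612.22 + duty 6254.45 = 8228.38
Landed cost = invoice 32918.17 + 8228.38 = 41146.55

Total landed cost: CHF 41146.55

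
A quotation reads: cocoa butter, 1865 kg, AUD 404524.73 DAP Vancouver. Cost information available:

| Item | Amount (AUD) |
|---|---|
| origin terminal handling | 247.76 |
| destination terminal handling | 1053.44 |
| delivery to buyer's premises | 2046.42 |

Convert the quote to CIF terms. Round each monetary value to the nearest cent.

CIF price: AUD 401424.87

Not relevant to the conversion: origin terminal — on the seller under both DAP and CIF; already in the DAP price and stays in the CIF price.
From DAP to CIF, the seller no longer bears: destination terminal, delivery.
CIF price = 404524.73 − 1053.44 − 2046.42 = 401424.87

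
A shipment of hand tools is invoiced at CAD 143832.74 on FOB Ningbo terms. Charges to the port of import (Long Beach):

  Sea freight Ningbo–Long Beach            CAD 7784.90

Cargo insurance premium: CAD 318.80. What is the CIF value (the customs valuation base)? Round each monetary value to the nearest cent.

CIF = FOB price + freight + insurance
CIF = 143832.74 + 7784.90 + 318.80 = 151936.44

CIF value: CAD 151936.44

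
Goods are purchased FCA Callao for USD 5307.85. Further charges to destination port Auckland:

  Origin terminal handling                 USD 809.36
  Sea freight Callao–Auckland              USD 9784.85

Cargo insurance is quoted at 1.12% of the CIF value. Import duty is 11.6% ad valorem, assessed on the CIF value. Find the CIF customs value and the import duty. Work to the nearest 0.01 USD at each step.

Let C be the CIF value. C = FCA price + pre-shipment costs + freight + 1.12% × C
C − 1.12% × C = 5307.85 + 809.36 + 9784.85
0.9888 × C = 15902.06
C = 15902.06 / 0.9888 = 16082.18
Insurance premium = 1.12% × 16082.18 = 180.12
Import duty = 16082.18 × 11.6% = 1865.53

CIF value: USD 16082.18; import duty: USD 1865.53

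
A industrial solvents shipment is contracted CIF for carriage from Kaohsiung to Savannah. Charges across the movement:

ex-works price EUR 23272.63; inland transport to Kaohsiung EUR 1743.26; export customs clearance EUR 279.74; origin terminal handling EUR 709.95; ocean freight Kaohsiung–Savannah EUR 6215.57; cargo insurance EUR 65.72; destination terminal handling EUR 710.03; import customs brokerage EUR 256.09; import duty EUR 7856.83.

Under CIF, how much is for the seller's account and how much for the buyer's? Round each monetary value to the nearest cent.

CIF: the seller pays costs through ocean freight and marine insurance to the destination port.
Seller's account: goods 23272.63 + inland to port 1743.26 + export clearance 279.74 + origin terminal 709.95 + freight 6215.57 + insurance 65.72 = 32286.87
Buyer's account: destination terminal 710.03 + brokerage 256.09 + duty 7856.83 = 8822.95

Seller: EUR 32286.87; buyer: EUR 8822.95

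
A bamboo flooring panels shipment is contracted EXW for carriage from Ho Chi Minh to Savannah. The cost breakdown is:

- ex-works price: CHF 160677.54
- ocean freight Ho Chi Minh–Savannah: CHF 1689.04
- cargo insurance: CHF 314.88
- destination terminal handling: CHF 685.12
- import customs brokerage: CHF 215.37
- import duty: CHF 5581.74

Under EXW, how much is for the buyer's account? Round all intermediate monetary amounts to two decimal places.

EXW: the seller makes goods available at their premises; the buyer bears all onward costs.
Seller's account: goods 160677.54 = 160677.54
Buyer's account: freight 1689.04 + insurance 314.88 + destination terminal 685.12 + brokerage 215.37 + duty 5581.74 = 8486.15

Buyer's account: CHF 8486.15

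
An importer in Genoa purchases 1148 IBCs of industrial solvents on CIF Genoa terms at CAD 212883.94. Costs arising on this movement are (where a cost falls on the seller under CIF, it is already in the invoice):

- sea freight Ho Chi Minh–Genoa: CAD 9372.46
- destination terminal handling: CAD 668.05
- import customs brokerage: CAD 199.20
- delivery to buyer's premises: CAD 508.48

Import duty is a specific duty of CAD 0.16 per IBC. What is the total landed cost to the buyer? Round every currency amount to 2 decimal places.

Total landed cost: CAD 214443.35

CIF: the seller pays costs through ocean freight and marine insurance to the destination port.
Already in the invoice (seller's account under CIF): freight — exclude.
The CIF price already equals the CIF value: 212883.94
Import duty = 1148 × 0.16 = 183.68
Buyer bears: destination terminal 668.05 + brokerage 199.20 + delivery 508.48 + duty 183.68 = 1559.41
Landed cost = invoice 212883.94 + 1559.41 = 214443.35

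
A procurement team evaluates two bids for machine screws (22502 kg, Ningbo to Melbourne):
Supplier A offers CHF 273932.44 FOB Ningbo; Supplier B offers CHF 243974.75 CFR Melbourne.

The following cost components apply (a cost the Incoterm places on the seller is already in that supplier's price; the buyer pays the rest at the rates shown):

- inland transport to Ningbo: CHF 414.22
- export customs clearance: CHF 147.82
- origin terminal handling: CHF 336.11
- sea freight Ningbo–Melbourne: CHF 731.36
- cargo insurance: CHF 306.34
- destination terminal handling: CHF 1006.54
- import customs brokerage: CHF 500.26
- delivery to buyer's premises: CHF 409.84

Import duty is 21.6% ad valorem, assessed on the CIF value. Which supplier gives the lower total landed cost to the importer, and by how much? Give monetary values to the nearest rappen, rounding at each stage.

Supplier A (FOB):
CIF value = FOB price + freight + insurance = 273932.44 + 731.36 + 306.34 = 274970.14
Import duty = 274970.14 × 21.6% = 59393.55
Buyer bears (A): 731.36 + 306.34 + 1006.54 + 500.26 + 409.84 = 2954.34
Landed cost (A) = invoice 273932.44 + 2954.34 + duty 59393.55 = 336280.33
Supplier B (CFR):
CIF value = CFR price + insurance = 243974.75 + 306.34 = 244281.09
Import duty = 244281.09 × 21.6% = 52764.72
Buyer bears (B): 306.34 + 1006.54 + 500.26 + 409.84 = 2222.98
Landed cost (B) = invoice 243974.75 + 2222.98 + duty 52764.72 = 298962.45
Difference = |336280.33 − 298962.45| = 37317.88

Supplier B is cheaper by CHF 37317.88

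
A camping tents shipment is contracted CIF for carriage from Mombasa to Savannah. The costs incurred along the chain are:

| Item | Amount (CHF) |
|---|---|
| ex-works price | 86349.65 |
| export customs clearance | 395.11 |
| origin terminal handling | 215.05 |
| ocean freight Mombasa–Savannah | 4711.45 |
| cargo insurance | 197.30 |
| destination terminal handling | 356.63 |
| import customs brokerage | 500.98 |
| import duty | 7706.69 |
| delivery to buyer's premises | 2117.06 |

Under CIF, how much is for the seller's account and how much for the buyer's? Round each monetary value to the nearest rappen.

CIF: the seller pays costs through ocean freight and marine insurance to the destination port.
Seller's account: goods 86349.65 + export clearance 395.11 + origin terminal 215.05 + freight 4711.45 + insurance 197.30 = 91868.56
Buyer's account: destination terminal 356.63 + brokerage 500.98 + duty 7706.69 + delivery 2117.06 = 10681.36

Seller: CHF 91868.56; buyer: CHF 10681.36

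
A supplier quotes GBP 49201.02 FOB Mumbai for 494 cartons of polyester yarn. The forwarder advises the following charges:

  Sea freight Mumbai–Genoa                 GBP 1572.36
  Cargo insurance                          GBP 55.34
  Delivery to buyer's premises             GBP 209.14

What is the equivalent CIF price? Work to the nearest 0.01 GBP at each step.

CIF price: GBP 50828.72

Not relevant to the conversion: delivery — on the buyer under both terms; not part of either seller's price.
From FOB to CIF, the seller additionally bears: freight, insurance.
CIF price = 49201.02 + 1572.36 + 55.34 = 50828.72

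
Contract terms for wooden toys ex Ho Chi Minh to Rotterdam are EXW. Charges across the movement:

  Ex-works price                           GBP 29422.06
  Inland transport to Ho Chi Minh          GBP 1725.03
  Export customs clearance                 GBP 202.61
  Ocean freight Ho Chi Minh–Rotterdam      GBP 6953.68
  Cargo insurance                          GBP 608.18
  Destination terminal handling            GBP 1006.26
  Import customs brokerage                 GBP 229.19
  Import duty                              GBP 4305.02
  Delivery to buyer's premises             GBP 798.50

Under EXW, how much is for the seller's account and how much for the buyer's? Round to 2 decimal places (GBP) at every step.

Seller: GBP 29422.06; buyer: GBP 15828.47

EXW: the seller makes goods available at their premises; the buyer bears all onward costs.
Seller's account: goods 29422.06 = 29422.06
Buyer's account: inland to port 1725.03 + export clearance 202.61 + freight 6953.68 + insurance 608.18 + destination terminal 1006.26 + brokerage 229.19 + duty 4305.02 + delivery 798.50 = 15828.47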